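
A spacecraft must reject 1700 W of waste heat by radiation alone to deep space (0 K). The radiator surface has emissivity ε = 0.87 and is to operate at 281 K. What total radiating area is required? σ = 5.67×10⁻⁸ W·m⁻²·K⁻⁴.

A ≈ 5.53 m²

P = εσA T⁴ ⇒ A = P/(εσT⁴).
T⁴ = 6.235×10⁹ K⁴.
A = 1700/(0.87 × 5.67×10⁻⁸ × 6.235×10⁹).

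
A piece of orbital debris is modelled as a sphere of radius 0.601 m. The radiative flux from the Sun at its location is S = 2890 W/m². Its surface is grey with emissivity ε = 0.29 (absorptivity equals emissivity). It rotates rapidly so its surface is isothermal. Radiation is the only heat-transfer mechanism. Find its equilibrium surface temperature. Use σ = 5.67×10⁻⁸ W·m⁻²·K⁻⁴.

At equilibrium, absorbed power = emitted power.
Absorbing cross-section = πr² = 1.135 m²; emitting surface = 4πr² = 4.539 m² (ratio 4).
εS·A_cross = εσ·A_surf·T⁴  ⇒  T⁴ = S/(4σ)   (ε cancels).
T⁴ = 2890/(4·5.67×10⁻⁸) = 1.274×10¹⁰ K⁴.
T = (1.274×10¹⁰)^(1/4).

T ≈ 336 K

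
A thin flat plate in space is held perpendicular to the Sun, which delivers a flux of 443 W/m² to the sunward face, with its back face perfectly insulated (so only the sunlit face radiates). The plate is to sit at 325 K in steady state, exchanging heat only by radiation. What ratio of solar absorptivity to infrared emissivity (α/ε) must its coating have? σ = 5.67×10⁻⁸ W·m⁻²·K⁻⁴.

Balance: αS·A = εσ·1A·T⁴ ⇒ α/ε = σT⁴/S.
α/ε = 5.67×10⁻⁸·(325)⁴/443 = 5.67×10⁻⁸·1.116×10¹⁰/443.

α/ε ≈ 1.43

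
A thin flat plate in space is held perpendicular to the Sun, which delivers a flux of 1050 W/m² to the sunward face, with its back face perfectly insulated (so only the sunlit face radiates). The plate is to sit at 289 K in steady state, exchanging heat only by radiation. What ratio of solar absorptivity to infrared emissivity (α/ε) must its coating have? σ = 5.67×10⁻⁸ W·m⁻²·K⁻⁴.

Balance: αS·A = εσ·1A·T⁴ ⇒ α/ε = σT⁴/S.
α/ε = 5.67×10⁻⁸·(289)⁴/1050 = 5.67×10⁻⁸·6.976×10⁹/1050.

α/ε ≈ 0.377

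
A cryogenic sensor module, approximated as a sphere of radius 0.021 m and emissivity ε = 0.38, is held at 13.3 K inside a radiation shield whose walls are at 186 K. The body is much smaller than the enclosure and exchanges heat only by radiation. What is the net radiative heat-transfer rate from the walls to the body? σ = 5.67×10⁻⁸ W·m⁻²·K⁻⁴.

For a small grey body in a large enclosure: P_net = εσA(T_body⁴ − T_wall⁴).
A = 4πr² = 0.005542 m²; T_body⁴ − T_wall⁴ = 31290 − 1.197×10⁹ = -1.197×10⁹ K⁴.
|P_net| = 0.38·5.67×10⁻⁸·0.005542·1.197×10⁹.

P_net ≈ 0.143 W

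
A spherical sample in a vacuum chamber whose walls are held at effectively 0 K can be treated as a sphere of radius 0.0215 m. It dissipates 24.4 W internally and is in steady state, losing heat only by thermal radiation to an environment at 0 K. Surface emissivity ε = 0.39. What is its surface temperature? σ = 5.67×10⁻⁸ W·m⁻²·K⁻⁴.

T ≈ 660 K

Steady state: internal power = radiated power, P = εσA T⁴.
Radiating area A = 4πr² = 0.005809 m².
T⁴ = P/(εσA) = 24.4/(0.39·5.67×10⁻⁸·0.005809) = 1.900×10¹¹ K⁴.
T = (1.900×10¹¹)^(1/4).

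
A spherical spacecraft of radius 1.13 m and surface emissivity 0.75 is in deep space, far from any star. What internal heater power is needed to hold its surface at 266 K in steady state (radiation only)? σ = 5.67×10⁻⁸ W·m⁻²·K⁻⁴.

P = εσ·4πr²·T⁴.
4πr² = 16.05 m²; T⁴ = 5.006×10⁹ K⁴.
P = 0.75·5.67×10⁻⁸·16.05·5.006×10⁹.

P ≈ 3420 W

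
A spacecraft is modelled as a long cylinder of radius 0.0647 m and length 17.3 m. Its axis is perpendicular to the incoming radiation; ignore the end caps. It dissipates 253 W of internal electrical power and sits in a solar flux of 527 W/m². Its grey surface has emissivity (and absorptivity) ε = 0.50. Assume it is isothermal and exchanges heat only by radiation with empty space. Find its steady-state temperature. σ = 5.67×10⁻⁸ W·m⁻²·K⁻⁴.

T ≈ 255 K

At steady state, absorbed solar power + internal power = radiated power.
Absorbed: α·S·A_cross = 0.50·527·2.239 = 589.9 W (cross-section 2rL).
Total input = 589.9 + 253 = 842.9 W.
Radiated: εσ·A_surf·T⁴ with A_surf = 2πrL = 7.033 m².
T⁴ = 842.9/(0.50·5.67×10⁻⁸·7.033) = 4.227×10⁹ K⁴.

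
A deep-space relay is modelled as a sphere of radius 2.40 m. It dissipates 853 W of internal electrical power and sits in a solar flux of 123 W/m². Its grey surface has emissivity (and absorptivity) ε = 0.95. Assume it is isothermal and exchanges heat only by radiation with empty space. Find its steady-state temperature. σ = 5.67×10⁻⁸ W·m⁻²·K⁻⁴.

At steady state, absorbed solar power + internal power = radiated power.
Absorbed: α·S·A_cross = 0.95·123·18.10 = 2114 W (cross-section πr²).
Total input = 2114 + 853 = 2967 W.
Radiated: εσ·A_surf·T⁴ with A_surf = 4πr² = 72.38 m².
T⁴ = 2967/(0.95·5.67×10⁻⁸·72.38) = 7.611×10⁸ K⁴.

T ≈ 166 K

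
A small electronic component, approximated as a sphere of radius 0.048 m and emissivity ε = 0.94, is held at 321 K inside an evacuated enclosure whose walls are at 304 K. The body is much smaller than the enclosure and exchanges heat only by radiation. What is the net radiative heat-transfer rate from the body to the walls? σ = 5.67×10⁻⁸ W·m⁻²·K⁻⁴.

P_net ≈ 3.20 W

For a small grey body in a large enclosure: P_net = εσA(T_body⁴ − T_wall⁴).
A = 4πr² = 0.02895 m²; T_body⁴ − T_wall⁴ = 1.062×10¹⁰ − 8.541×10⁹ = 2.077×10⁹ K⁴.
|P_net| = 0.94·5.67×10⁻⁸·0.02895·2.077×10⁹.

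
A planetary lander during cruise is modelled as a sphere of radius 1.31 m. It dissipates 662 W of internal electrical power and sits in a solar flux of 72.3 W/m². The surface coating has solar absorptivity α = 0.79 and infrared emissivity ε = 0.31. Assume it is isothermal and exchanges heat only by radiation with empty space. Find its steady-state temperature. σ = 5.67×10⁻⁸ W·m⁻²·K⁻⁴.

T ≈ 225 K

At steady state, absorbed solar power + internal power = radiated power.
Absorbed: α·S·A_cross = 0.79·72.3·5.391 = 307.9 W (cross-section πr²).
Total input = 307.9 + 662 = 969.9 W.
Radiated: εσ·A_surf·T⁴ with A_surf = 4πr² = 21.57 m².
T⁴ = 969.9/(0.31·5.67×10⁻⁸·21.57) = 2.559×10⁹ K⁴.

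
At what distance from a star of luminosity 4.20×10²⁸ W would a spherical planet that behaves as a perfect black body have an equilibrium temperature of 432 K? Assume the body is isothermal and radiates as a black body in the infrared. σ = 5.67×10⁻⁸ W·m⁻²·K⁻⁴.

For an isothermal black-emitting sphere, (1−a)S·πr² = σ·4πr²·T⁴ ⇒ S = 4σT⁴/(1−a).
S = 4·5.67×10⁻⁸·(432)⁴/1.00 = 7899 W/m².
Flux falls as S = L/(4πd²), so d = √(L/(4πS)) = √(4.20×10²⁸/(4π·7899)).

d ≈ 6.50×10¹¹ m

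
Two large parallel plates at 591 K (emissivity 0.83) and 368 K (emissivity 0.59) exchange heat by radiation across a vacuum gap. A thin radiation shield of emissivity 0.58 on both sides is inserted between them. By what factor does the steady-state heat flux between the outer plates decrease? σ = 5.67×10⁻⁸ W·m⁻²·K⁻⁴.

factor ≈ 2.29

Without shield: q₀ = σΔ(T⁴)/(1/ε₁+1/ε₂−1) with denominator 1.900.
With shield the two gaps are in series; the resistances add: (1/ε₁+1/ε_s−1)+(1/ε_s+1/ε₂−1) = 1.929+2.419 = 4.348.
Heat-flux ratio q₀/q = 4.348/1.900.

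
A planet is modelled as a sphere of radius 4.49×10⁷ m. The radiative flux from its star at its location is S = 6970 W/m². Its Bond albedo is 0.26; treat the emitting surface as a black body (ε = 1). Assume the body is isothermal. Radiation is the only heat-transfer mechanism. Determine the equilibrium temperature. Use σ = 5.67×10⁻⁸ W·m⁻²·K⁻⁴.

At equilibrium, absorbed power = emitted power.
Absorbing cross-section = πr² = 6.333×10¹⁵ m²; emitting surface = 4πr² = 2.533×10¹⁶ m² (ratio 4).
(1−a)S·A_cross = εσ·A_surf·T⁴  ⇒  T⁴ = (1−a)S/(4σ).
T⁴ = 0.740·6970/(4·5.67×10⁻⁸) = 2.274×10¹⁰ K⁴.
T = (2.274×10¹⁰)^(1/4).

T ≈ 388 K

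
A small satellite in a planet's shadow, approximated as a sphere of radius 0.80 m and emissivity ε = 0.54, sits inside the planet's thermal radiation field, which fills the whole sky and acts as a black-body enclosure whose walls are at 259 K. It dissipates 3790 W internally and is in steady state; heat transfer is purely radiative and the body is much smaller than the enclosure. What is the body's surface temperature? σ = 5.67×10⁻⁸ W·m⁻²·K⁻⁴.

T ≈ 376 K

For a small grey body in a large enclosure, net radiated power = εσA(T⁴ − T_w⁴).
Steady state: P = εσA(T⁴ − T_w⁴) with A = 4πr² = 8.042 m².
T⁴ = P/(εσA) + T_w⁴ = 3790/(0.54·5.67×10⁻⁸·8.042) + (259)⁴
    = 1.539×10¹⁰ + 4.500×10⁹ = 1.989×10¹⁰ K⁴.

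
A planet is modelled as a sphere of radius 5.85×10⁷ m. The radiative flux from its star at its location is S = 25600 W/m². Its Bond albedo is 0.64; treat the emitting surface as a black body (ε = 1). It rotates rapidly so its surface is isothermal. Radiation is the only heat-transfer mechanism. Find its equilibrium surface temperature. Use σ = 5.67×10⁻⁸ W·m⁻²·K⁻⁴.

T ≈ 449 K

At equilibrium, absorbed power = emitted power.
Absorbing cross-section = πr² = 1.075×10¹⁶ m²; emitting surface = 4πr² = 4.301×10¹⁶ m² (ratio 4).
(1−a)S·A_cross = εσ·A_surf·T⁴  ⇒  T⁴ = (1−a)S/(4σ).
T⁴ = 0.360·25600/(4·5.67×10⁻⁸) = 4.063×10¹⁰ K⁴.
T = (4.063×10¹⁰)^(1/4).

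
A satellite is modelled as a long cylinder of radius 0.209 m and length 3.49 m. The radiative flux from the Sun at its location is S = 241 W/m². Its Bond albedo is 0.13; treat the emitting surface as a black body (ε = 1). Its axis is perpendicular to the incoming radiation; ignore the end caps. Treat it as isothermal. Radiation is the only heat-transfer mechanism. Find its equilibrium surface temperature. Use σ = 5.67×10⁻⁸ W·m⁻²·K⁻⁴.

T ≈ 185 K

At equilibrium, absorbed power = emitted power.
Absorbing cross-section = 2rL = 1.459 m²; emitting surface = 2πrL = 4.583 m² (ratio π).
(1−a)S·A_cross = εσ·A_surf·T⁴  ⇒  T⁴ = (1−a)S/(πσ).
T⁴ = 0.870·241/(π·5.67×10⁻⁸) = 1.177×10⁹ K⁴.
T = (1.177×10⁹)^(1/4).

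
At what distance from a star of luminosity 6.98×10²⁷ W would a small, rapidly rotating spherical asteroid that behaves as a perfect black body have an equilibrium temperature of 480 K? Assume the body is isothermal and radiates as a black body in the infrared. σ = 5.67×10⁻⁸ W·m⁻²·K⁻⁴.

d ≈ 2.15×10¹¹ m

For an isothermal black-emitting sphere, (1−a)S·πr² = σ·4πr²·T⁴ ⇒ S = 4σT⁴/(1−a).
S = 4·5.67×10⁻⁸·(480)⁴/1.00 = 12040 W/m².
Flux falls as S = L/(4πd²), so d = √(L/(4πS)) = √(6.98×10²⁷/(4π·12040)).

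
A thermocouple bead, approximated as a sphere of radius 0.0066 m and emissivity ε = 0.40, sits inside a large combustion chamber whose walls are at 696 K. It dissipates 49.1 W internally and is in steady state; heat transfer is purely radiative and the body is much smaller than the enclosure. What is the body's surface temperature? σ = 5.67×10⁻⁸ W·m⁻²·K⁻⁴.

T ≈ 1430 K

For a small grey body in a large enclosure, net radiated power = εσA(T⁴ − T_w⁴).
Steady state: P = εσA(T⁴ − T_w⁴) with A = 4πr² = 5.474×10⁻⁴ m².
T⁴ = P/(εσA) + T_w⁴ = 49.1/(0.40·5.67×10⁻⁸·5.474×10⁻⁴) + (696)⁴
    = 3.955×10¹² + 2.347×10¹¹ = 4.190×10¹² K⁴.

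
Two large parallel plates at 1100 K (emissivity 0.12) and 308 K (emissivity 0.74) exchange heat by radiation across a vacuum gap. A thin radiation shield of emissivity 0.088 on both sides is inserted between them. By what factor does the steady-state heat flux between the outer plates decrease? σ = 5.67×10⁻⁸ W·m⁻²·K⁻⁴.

factor ≈ 3.50

Without shield: q₀ = σΔ(T⁴)/(1/ε₁+1/ε₂−1) with denominator 8.685.
With shield the two gaps are in series; the resistances add: (1/ε₁+1/ε_s−1)+(1/ε_s+1/ε₂−1) = 18.70+11.71 = 30.41.
Heat-flux ratio q₀/q = 30.41/8.685.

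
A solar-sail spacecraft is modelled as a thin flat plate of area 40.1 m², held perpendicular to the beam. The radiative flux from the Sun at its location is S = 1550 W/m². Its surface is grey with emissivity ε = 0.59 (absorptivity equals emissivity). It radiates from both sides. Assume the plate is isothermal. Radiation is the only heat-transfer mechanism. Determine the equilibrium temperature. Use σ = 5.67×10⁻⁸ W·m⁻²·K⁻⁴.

At equilibrium, absorbed power = emitted power.
Absorbing cross-section = A = 40.10 m²; emitting surface = 2A = 80.20 m² (ratio 2).
εS·A_cross = εσ·A_surf·T⁴  ⇒  T⁴ = S/(2σ)   (ε cancels).
T⁴ = 1550/(2·5.67×10⁻⁸) = 1.367×10¹⁰ K⁴.
T = (1.367×10¹⁰)^(1/4).

T ≈ 342 K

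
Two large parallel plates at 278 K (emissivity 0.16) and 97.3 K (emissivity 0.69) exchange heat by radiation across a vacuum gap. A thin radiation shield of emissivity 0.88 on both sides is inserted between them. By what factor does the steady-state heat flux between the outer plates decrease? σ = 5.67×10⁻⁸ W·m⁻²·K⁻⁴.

Without shield: q₀ = σΔ(T⁴)/(1/ε₁+1/ε₂−1) with denominator 6.699.
With shield the two gaps are in series; the resistances add: (1/ε₁+1/ε_s−1)+(1/ε_s+1/ε₂−1) = 6.386+1.586 = 7.972.
Heat-flux ratio q₀/q = 7.972/6.699.

factor ≈ 1.19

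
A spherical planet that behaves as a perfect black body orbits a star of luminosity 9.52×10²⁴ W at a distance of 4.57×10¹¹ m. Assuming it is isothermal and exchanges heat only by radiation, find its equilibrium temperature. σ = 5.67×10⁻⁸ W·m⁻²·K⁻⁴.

First find the stellar flux at distance d: S = L/(4πd²) = 9.52×10²⁴/(4π·(4.57×10¹¹)²) = 3.627 W/m².
For an isothermal sphere, absorbed (1−a)S·πr² = emitted σ·4πr²·T⁴, so T⁴ = (1−a)S/(4σ).
T⁴ = 1.00·3.627/(4·5.67×10⁻⁸) = 1.599×10⁷ K⁴.

T ≈ 63.2 K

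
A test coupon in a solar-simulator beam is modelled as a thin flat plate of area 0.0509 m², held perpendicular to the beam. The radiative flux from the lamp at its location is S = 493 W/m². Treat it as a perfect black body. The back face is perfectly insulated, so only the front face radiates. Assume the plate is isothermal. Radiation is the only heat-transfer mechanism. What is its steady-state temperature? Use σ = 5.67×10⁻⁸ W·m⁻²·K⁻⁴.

T ≈ 305 K

At equilibrium, absorbed power = emitted power.
Absorbing cross-section = A = 0.05090 m²; emitting surface = A = 0.05090 m² (ratio 1).
S·A_cross = εσ·A_surf·T⁴  ⇒  T⁴ = S/(1σ).
T⁴ = 1.00·493/(1·5.67×10⁻⁸) = 8.695×10⁹ K⁴.
T = (8.695×10⁹)^(1/4).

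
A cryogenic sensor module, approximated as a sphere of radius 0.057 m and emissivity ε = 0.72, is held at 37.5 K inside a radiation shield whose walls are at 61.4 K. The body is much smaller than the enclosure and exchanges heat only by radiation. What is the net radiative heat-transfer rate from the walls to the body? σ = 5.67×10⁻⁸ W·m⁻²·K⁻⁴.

P_net ≈ 0.0204 W

For a small grey body in a large enclosure: P_net = εσA(T_body⁴ − T_wall⁴).
A = 4πr² = 0.04083 m²; T_body⁴ − T_wall⁴ = 1.978×10⁶ − 1.421×10⁷ = -1.224×10⁷ K⁴.
|P_net| = 0.72·5.67×10⁻⁸·0.04083·1.224×10⁷.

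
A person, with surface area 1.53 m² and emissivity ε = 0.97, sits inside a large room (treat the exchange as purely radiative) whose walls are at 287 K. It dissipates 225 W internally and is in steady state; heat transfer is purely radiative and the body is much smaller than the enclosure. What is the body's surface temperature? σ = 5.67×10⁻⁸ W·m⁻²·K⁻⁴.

T ≈ 312 K

For a small grey body in a large enclosure, net radiated power = εσA(T⁴ − T_w⁴).
Steady state: P = εσA(T⁴ − T_w⁴) with A = 1.53 m².
T⁴ = P/(εσA) + T_w⁴ = 225/(0.97·5.67×10⁻⁸·1.530) + (287)⁴
    = 2.674×10⁹ + 6.785×10⁹ = 9.458×10⁹ K⁴.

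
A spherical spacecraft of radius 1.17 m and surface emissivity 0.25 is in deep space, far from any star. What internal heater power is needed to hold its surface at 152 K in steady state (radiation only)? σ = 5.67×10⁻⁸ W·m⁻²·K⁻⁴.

P ≈ 130 W

P = εσ·4πr²·T⁴.
4πr² = 17.20 m²; T⁴ = 5.338×10⁸ K⁴.
P = 0.25·5.67×10⁻⁸·17.20·5.338×10⁸.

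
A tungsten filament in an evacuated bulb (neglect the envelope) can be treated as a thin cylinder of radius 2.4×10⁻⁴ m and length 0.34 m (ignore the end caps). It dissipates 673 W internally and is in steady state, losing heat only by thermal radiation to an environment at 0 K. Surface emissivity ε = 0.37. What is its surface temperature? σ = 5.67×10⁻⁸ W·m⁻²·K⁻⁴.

Steady state: internal power = radiated power, P = εσA T⁴.
Radiating area A = 2πrL = 5.127×10⁻⁴ m².
T⁴ = P/(εσA) = 673/(0.37·5.67×10⁻⁸·5.127×10⁻⁴) = 6.257×10¹³ K⁴.
T = (6.257×10¹³)^(1/4).

T ≈ 2810 K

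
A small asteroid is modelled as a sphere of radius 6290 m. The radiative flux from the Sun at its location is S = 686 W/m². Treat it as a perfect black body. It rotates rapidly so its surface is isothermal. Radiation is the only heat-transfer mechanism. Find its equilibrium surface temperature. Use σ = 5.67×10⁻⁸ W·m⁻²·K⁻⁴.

At equilibrium, absorbed power = emitted power.
Absorbing cross-section = πr² = 1.243×10⁸ m²; emitting surface = 4πr² = 4.972×10⁸ m² (ratio 4).
S·A_cross = εσ·A_surf·T⁴  ⇒  T⁴ = S/(4σ).
T⁴ = 1.00·686/(4·5.67×10⁻⁸) = 3.025×10⁹ K⁴.
T = (3.025×10⁹)^(1/4).

T ≈ 235 K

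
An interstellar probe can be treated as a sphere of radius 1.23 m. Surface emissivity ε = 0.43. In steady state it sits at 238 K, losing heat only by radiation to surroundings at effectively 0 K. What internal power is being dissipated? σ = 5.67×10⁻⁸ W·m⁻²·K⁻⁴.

P ≈ 1490 W

Steady state: P = εσA T⁴.
A = 4πr² = 19.01 m²; T⁴ = (238)⁴ = 3.209×10⁹ K⁴.
P = 0.43 × 5.67×10⁻⁸ × 19.01 × 3.209×10⁹.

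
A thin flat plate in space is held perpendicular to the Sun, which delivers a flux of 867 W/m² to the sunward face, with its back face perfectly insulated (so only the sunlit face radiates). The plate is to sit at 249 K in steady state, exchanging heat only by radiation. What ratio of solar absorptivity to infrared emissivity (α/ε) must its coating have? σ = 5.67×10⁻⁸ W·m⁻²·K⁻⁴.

α/ε ≈ 0.251

Balance: αS·A = εσ·1A·T⁴ ⇒ α/ε = σT⁴/S.
α/ε = 5.67×10⁻⁸·(249)⁴/867 = 5.67×10⁻⁸·3.844×10⁹/867.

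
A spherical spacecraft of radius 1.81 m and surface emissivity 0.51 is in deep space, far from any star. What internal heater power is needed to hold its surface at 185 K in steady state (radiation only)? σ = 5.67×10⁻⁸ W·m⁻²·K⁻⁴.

P = εσ·4πr²·T⁴.
4πr² = 41.17 m²; T⁴ = 1.171×10⁹ K⁴.
P = 0.51·5.67×10⁻⁸·41.17·1.171×10⁹.

P ≈ 1390 W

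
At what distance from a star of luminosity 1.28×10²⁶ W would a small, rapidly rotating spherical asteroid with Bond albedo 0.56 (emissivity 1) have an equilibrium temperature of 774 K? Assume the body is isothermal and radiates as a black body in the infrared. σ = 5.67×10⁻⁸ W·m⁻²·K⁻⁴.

d ≈ 7.42×10⁹ m

For an isothermal black-emitting sphere, (1−a)S·πr² = σ·4πr²·T⁴ ⇒ S = 4σT⁴/(1−a).
S = 4·5.67×10⁻⁸·(774)⁴/0.440 = 1.850×10⁵ W/m².
Flux falls as S = L/(4πd²), so d = √(L/(4πS)) = √(1.28×10²⁶/(4π·1.850×10⁵)).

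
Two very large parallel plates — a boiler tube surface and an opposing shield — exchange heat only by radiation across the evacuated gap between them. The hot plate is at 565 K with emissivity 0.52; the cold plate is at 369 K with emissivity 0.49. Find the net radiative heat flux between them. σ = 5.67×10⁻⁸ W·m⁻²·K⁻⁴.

q ≈ 1590 W/m²

For two infinite grey parallel plates, q = σ(T₁⁴ − T₂⁴)/(1/ε₁ + 1/ε₂ − 1).
T₁⁴ − T₂⁴ = 1.019×10¹¹ − 1.854×10¹⁰ = 8.336×10¹⁰ K⁴.
1/ε₁ + 1/ε₂ − 1 = 1.923 + 2.041 − 1 = 2.964.
q = 5.67×10⁻⁸ × 8.336×10¹⁰ / 2.964.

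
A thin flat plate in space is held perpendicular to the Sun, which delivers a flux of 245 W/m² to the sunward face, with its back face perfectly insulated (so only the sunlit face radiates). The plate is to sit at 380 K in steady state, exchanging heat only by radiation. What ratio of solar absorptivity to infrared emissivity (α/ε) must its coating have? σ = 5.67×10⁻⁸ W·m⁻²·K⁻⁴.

α/ε ≈ 4.83

Balance: αS·A = εσ·1A·T⁴ ⇒ α/ε = σT⁴/S.
α/ε = 5.67×10⁻⁸·(380)⁴/245 = 5.67×10⁻⁸·2.085×10¹⁰/245.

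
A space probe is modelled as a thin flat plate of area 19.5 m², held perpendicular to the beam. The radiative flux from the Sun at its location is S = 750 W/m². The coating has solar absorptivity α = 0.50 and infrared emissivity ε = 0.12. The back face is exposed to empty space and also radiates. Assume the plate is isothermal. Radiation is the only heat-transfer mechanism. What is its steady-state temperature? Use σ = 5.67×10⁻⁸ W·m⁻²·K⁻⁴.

T ≈ 407 K

At equilibrium, absorbed power = emitted power.
Absorbing cross-section = A = 19.50 m²; emitting surface = 2A = 39.00 m² (ratio 2).
αS·A_cross = εσ·A_surf·T⁴  ⇒  T⁴ = αS/(ε·2σ).
T⁴ = 0.500·750/(0.12·2·5.67×10⁻⁸) = 2.756×10¹⁰ K⁴.
T = (2.756×10¹⁰)^(1/4).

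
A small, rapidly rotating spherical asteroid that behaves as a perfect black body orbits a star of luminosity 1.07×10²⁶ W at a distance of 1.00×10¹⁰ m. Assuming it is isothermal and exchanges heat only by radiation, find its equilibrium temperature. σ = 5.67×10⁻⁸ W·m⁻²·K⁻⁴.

T ≈ 783 K

First find the stellar flux at distance d: S = L/(4πd²) = 1.07×10²⁶/(4π·(1.00×10¹⁰)²) = 85150 W/m².
For an isothermal sphere, absorbed (1−a)S·πr² = emitted σ·4πr²·T⁴, so T⁴ = (1−a)S/(4σ).
T⁴ = 1.00·85150/(4·5.67×10⁻⁸) = 3.754×10¹¹ K⁴.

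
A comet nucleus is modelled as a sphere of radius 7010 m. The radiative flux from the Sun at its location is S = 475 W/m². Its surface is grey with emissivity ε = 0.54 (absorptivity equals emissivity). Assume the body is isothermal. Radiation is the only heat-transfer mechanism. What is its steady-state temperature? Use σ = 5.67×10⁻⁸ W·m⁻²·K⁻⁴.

T ≈ 214 K

At equilibrium, absorbed power = emitted power.
Absorbing cross-section = πr² = 1.544×10⁸ m²; emitting surface = 4πr² = 6.175×10⁸ m² (ratio 4).
εS·A_cross = εσ·A_surf·T⁴  ⇒  T⁴ = S/(4σ)   (ε cancels).
T⁴ = 475/(4·5.67×10⁻⁸) = 2.094×10⁹ K⁴.
T = (2.094×10⁹)^(1/4).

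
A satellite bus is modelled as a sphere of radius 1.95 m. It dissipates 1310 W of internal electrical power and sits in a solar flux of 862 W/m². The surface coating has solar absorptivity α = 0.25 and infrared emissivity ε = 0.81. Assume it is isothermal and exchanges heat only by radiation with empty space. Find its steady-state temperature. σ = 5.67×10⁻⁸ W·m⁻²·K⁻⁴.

T ≈ 205 K

At steady state, absorbed solar power + internal power = radiated power.
Absorbed: α·S·A_cross = 0.25·862·11.95 = 2574 W (cross-section πr²).
Total input = 2574 + 1310 = 3884 W.
Radiated: εσ·A_surf·T⁴ with A_surf = 4πr² = 47.78 m².
T⁴ = 3884/(0.81·5.67×10⁻⁸·47.78) = 1.770×10⁹ K⁴.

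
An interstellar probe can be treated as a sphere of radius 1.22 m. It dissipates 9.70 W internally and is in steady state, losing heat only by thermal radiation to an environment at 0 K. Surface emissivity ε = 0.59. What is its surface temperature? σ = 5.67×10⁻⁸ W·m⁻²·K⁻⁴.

Steady state: internal power = radiated power, P = εσA T⁴.
Radiating area A = 4πr² = 18.70 m².
T⁴ = P/(εσA) = 9.70/(0.59·5.67×10⁻⁸·18.70) = 1.550×10⁷ K⁴.
T = (1.550×10⁷)^(1/4).

T ≈ 62.7 K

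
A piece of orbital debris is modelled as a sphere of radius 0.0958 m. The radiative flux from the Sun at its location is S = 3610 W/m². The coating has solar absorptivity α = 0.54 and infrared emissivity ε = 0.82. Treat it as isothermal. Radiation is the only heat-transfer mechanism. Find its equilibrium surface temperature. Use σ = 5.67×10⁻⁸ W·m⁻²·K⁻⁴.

At equilibrium, absorbed power = emitted power.
Absorbing cross-section = πr² = 0.02883 m²; emitting surface = 4πr² = 0.1153 m² (ratio 4).
αS·A_cross = εσ·A_surf·T⁴  ⇒  T⁴ = αS/(ε·4σ).
T⁴ = 0.540·3610/(0.82·4·5.67×10⁻⁸) = 1.048×10¹⁰ K⁴.
T = (1.048×10¹⁰)^(1/4).

T ≈ 320 K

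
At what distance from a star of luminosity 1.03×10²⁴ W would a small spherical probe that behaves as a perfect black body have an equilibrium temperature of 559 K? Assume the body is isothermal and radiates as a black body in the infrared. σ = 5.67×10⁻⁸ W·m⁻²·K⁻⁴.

d ≈ 1.92×10⁹ m

For an isothermal black-emitting sphere, (1−a)S·πr² = σ·4πr²·T⁴ ⇒ S = 4σT⁴/(1−a).
S = 4·5.67×10⁻⁸·(559)⁴/1.00 = 22150 W/m².
Flux falls as S = L/(4πd²), so d = √(L/(4πS)) = √(1.03×10²⁴/(4π·22150)).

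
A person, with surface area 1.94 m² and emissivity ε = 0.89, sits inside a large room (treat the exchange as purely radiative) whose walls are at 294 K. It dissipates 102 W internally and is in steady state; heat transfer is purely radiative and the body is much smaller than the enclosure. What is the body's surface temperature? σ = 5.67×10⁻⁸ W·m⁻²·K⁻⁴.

For a small grey body in a large enclosure, net radiated power = εσA(T⁴ − T_w⁴).
Steady state: P = εσA(T⁴ − T_w⁴) with A = 1.94 m².
T⁴ = P/(εσA) + T_w⁴ = 102/(0.89·5.67×10⁻⁸·1.940) + (294)⁴
    = 1.042×10⁹ + 7.471×10⁹ = 8.513×10⁹ K⁴.

T ≈ 304 K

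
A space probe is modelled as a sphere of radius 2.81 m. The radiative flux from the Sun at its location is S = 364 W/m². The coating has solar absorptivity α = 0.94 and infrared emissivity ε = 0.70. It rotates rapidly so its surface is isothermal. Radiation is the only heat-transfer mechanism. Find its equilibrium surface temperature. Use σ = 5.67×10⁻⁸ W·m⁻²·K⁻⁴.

At equilibrium, absorbed power = emitted power.
Absorbing cross-section = πr² = 24.81 m²; emitting surface = 4πr² = 99.23 m² (ratio 4).
αS·A_cross = εσ·A_surf·T⁴  ⇒  T⁴ = αS/(ε·4σ).
T⁴ = 0.940·364/(0.70·4·5.67×10⁻⁸) = 2.155×10⁹ K⁴.
T = (2.155×10⁹)^(1/4).

T ≈ 215 K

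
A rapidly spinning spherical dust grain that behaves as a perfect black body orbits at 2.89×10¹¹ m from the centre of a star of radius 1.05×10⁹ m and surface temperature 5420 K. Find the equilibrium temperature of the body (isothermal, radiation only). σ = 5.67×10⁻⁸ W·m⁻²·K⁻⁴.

The star's surface emits σT_*⁴; at distance d the flux is S = σT_*⁴(R_*/d)².
S = 5.67×10⁻⁸·(5420)⁴·(1.05×10⁹/2.89×10¹¹)² = 645.9 W/m².
For an isothermal sphere T⁴ = (1−a)S/(4σ) = 2.848×10⁹ K⁴.

T ≈ 231 K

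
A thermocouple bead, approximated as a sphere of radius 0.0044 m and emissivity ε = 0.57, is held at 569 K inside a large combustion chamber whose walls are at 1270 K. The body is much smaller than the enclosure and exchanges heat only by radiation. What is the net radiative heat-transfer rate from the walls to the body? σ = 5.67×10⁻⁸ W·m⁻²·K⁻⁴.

For a small grey body in a large enclosure: P_net = εσA(T_body⁴ − T_wall⁴).
A = 4πr² = 2.433×10⁻⁴ m²; T_body⁴ − T_wall⁴ = 1.048×10¹¹ − 2.601×10¹² = -2.497×10¹² K⁴.
|P_net| = 0.57·5.67×10⁻⁸·2.433×10⁻⁴·2.497×10¹².

P_net ≈ 19.6 W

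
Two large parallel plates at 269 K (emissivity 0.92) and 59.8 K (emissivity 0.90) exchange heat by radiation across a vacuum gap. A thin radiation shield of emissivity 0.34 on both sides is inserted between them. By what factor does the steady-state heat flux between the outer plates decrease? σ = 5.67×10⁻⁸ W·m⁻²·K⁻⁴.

Without shield: q₀ = σΔ(T⁴)/(1/ε₁+1/ε₂−1) with denominator 1.198.
With shield the two gaps are in series; the resistances add: (1/ε₁+1/ε_s−1)+(1/ε_s+1/ε₂−1) = 3.028+3.052 = 6.080.
Heat-flux ratio q₀/q = 6.080/1.198.

factor ≈ 5.08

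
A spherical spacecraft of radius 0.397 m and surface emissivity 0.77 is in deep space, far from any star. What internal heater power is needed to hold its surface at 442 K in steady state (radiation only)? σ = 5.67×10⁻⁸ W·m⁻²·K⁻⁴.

P ≈ 3300 W

P = εσ·4πr²·T⁴.
4πr² = 1.981 m²; T⁴ = 3.817×10¹⁰ K⁴.
P = 0.77·5.67×10⁻⁸·1.981·3.817×10¹⁰.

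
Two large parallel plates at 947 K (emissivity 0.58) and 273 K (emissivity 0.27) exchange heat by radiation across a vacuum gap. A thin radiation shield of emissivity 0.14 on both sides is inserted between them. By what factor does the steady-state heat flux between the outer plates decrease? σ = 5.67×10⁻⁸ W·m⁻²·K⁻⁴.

Without shield: q₀ = σΔ(T⁴)/(1/ε₁+1/ε₂−1) with denominator 4.428.
With shield the two gaps are in series; the resistances add: (1/ε₁+1/ε_s−1)+(1/ε_s+1/ε₂−1) = 7.867+9.847 = 17.71.
Heat-flux ratio q₀/q = 17.71/4.428.

factor ≈ 4.00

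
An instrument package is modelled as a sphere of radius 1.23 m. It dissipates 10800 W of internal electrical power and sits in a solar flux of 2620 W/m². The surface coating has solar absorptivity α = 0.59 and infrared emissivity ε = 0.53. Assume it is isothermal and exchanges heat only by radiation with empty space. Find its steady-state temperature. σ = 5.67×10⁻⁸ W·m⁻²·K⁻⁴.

T ≈ 422 K

At steady state, absorbed solar power + internal power = radiated power.
Absorbed: α·S·A_cross = 0.59·2620·4.753 = 7347 W (cross-section πr²).
Total input = 7347 + 10800 = 18150 W.
Radiated: εσ·A_surf·T⁴ with A_surf = 4πr² = 19.01 m².
T⁴ = 18150/(0.53·5.67×10⁻⁸·19.01) = 3.176×10¹⁰ K⁴.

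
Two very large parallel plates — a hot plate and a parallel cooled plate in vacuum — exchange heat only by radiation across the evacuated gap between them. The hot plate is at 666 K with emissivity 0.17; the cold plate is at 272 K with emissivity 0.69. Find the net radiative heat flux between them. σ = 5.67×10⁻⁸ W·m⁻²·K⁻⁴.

For two infinite grey parallel plates, q = σ(T₁⁴ − T₂⁴)/(1/ε₁ + 1/ε₂ − 1).
T₁⁴ − T₂⁴ = 1.967×10¹¹ − 5.474×10⁹ = 1.913×10¹¹ K⁴.
1/ε₁ + 1/ε₂ − 1 = 5.882 + 1.449 − 1 = 6.332.
q = 5.67×10⁻⁸ × 1.913×10¹¹ / 6.332.

q ≈ 1710 W/m²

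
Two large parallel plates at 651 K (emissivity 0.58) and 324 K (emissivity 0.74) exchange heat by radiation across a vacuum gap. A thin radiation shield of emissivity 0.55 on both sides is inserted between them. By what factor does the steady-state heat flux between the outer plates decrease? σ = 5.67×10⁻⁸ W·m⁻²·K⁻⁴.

Without shield: q₀ = σΔ(T⁴)/(1/ε₁+1/ε₂−1) with denominator 2.075.
With shield the two gaps are in series; the resistances add: (1/ε₁+1/ε_s−1)+(1/ε_s+1/ε₂−1) = 2.542+2.170 = 4.712.
Heat-flux ratio q₀/q = 4.712/2.075.

factor ≈ 2.27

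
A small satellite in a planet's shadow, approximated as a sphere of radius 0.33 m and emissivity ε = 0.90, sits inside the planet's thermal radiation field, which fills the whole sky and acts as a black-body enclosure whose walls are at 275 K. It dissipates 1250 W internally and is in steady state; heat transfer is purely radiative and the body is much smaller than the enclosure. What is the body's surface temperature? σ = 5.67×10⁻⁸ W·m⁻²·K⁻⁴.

T ≈ 392 K

For a small grey body in a large enclosure, net radiated power = εσA(T⁴ − T_w⁴).
Steady state: P = εσA(T⁴ − T_w⁴) with A = 4πr² = 1.368 m².
T⁴ = P/(εσA) + T_w⁴ = 1250/(0.90·5.67×10⁻⁸·1.368) + (275)⁴
    = 1.790×10¹⁰ + 5.719×10⁹ = 2.362×10¹⁰ K⁴.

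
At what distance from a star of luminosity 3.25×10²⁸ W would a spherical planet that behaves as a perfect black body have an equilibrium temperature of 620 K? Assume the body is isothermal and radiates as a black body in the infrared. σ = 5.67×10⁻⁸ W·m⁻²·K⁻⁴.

For an isothermal black-emitting sphere, (1−a)S·πr² = σ·4πr²·T⁴ ⇒ S = 4σT⁴/(1−a).
S = 4·5.67×10⁻⁸·(620)⁴/1.00 = 33510 W/m².
Flux falls as S = L/(4πd²), so d = √(L/(4πS)) = √(3.25×10²⁸/(4π·33510)).

d ≈ 2.78×10¹¹ m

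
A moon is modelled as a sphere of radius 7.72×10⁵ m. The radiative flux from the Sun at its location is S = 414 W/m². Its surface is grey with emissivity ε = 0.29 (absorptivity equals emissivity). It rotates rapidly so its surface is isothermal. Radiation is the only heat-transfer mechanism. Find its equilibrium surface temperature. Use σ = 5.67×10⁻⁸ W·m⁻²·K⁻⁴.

T ≈ 207 K

At equilibrium, absorbed power = emitted power.
Absorbing cross-section = πr² = 1.872×10¹² m²; emitting surface = 4πr² = 7.489×10¹² m² (ratio 4).
εS·A_cross = εσ·A_surf·T⁴  ⇒  T⁴ = S/(4σ)   (ε cancels).
T⁴ = 414/(4·5.67×10⁻⁸) = 1.825×10⁹ K⁴.
T = (1.825×10⁹)^(1/4).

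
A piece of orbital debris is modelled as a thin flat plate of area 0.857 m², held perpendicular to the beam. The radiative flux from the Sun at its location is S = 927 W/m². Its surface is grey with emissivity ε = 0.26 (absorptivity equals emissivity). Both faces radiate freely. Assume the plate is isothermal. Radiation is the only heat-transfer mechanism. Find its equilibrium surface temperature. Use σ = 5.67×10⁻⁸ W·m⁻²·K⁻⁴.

At equilibrium, absorbed power = emitted power.
Absorbing cross-section = A = 0.8570 m²; emitting surface = 2A = 1.714 m² (ratio 2).
εS·A_cross = εσ·A_surf·T⁴  ⇒  T⁴ = S/(2σ)   (ε cancels).
T⁴ = 927/(2·5.67×10⁻⁸) = 8.175×10⁹ K⁴.
T = (8.175×10⁹)^(1/4).

T ≈ 301 K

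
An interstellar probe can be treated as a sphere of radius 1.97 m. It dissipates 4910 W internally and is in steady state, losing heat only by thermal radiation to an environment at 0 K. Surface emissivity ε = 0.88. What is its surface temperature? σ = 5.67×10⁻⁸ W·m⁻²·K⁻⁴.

T ≈ 212 K

Steady state: internal power = radiated power, P = εσA T⁴.
Radiating area A = 4πr² = 48.77 m².
T⁴ = P/(εσA) = 4910/(0.88·5.67×10⁻⁸·48.77) = 2.018×10⁹ K⁴.
T = (2.018×10⁹)^(1/4).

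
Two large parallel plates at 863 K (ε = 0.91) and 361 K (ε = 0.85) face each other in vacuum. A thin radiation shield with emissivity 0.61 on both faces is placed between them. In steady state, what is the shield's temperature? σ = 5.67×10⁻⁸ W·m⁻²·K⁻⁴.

In steady state the net flux on the hot side equals that on the cold side.
σ(T₁⁴−T_s⁴)/D₁ = σ(T_s⁴−T₂⁴)/D₂, with D₁ = 1/ε₁+1/ε_s−1 = 1.738, D₂ = 1/ε_s+1/ε₂−1 = 1.816.
Solve for T_s⁴: T_s⁴ = (D₂·T₁⁴ + D₁·T₂⁴)/(D₁+D₂) = 2.917×10¹¹ K⁴.

T_s ≈ 735 K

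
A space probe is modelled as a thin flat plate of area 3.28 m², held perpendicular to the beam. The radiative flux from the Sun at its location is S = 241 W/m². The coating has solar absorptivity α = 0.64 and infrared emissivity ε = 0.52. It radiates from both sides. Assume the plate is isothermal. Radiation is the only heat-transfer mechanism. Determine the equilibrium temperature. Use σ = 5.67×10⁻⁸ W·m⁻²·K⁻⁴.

At equilibrium, absorbed power = emitted power.
Absorbing cross-section = A = 3.280 m²; emitting surface = 2A = 6.560 m² (ratio 2).
αS·A_cross = εσ·A_surf·T⁴  ⇒  T⁴ = αS/(ε·2σ).
T⁴ = 0.640·241/(0.52·2·5.67×10⁻⁸) = 2.616×10⁹ K⁴.
T = (2.616×10⁹)^(1/4).

T ≈ 226 K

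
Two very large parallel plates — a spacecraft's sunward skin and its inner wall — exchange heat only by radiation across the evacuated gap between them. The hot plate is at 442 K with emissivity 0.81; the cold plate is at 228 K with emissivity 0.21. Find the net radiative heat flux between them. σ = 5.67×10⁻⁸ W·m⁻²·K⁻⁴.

For two infinite grey parallel plates, q = σ(T₁⁴ − T₂⁴)/(1/ε₁ + 1/ε₂ − 1).
T₁⁴ − T₂⁴ = 3.817×10¹⁰ − 2.702×10⁹ = 3.546×10¹⁰ K⁴.
1/ε₁ + 1/ε₂ − 1 = 1.235 + 4.762 − 1 = 4.996.
q = 5.67×10⁻⁸ × 3.546×10¹⁰ / 4.996.

q ≈ 402 W/m²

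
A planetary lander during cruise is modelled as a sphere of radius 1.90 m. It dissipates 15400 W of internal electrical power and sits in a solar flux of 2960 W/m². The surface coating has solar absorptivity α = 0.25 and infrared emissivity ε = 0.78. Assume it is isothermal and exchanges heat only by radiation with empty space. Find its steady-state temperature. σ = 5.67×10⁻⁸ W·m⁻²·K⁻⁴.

T ≈ 330 K

At steady state, absorbed solar power + internal power = radiated power.
Absorbed: α·S·A_cross = 0.25·2960·11.34 = 8392 W (cross-section πr²).
Total input = 8392 + 15400 = 23790 W.
Radiated: εσ·A_surf·T⁴ with A_surf = 4πr² = 45.36 m².
T⁴ = 23790/(0.78·5.67×10⁻⁸·45.36) = 1.186×10¹⁰ K⁴.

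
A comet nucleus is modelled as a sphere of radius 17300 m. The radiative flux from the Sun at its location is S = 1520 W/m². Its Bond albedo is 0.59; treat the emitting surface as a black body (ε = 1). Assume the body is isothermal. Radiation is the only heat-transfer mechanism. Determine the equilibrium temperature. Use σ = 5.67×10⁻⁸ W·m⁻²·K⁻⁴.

T ≈ 229 K

At equilibrium, absorbed power = emitted power.
Absorbing cross-section = πr² = 9.402×10⁸ m²; emitting surface = 4πr² = 3.761×10⁹ m² (ratio 4).
(1−a)S·A_cross = εσ·A_surf·T⁴  ⇒  T⁴ = (1−a)S/(4σ).
T⁴ = 0.410·1520/(4·5.67×10⁻⁸) = 2.748×10⁹ K⁴.
T = (2.748×10⁹)^(1/4).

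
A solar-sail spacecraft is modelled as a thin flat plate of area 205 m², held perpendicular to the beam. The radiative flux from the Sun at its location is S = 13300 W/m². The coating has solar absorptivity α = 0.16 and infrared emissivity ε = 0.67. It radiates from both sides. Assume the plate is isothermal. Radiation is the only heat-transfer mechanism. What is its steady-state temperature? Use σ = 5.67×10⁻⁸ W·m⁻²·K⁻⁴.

T ≈ 409 K

At equilibrium, absorbed power = emitted power.
Absorbing cross-section = A = 205.0 m²; emitting surface = 2A = 410.0 m² (ratio 2).
αS·A_cross = εσ·A_surf·T⁴  ⇒  T⁴ = αS/(ε·2σ).
T⁴ = 0.160·13300/(0.67·2·5.67×10⁻⁸) = 2.801×10¹⁰ K⁴.
T = (2.801×10¹⁰)^(1/4).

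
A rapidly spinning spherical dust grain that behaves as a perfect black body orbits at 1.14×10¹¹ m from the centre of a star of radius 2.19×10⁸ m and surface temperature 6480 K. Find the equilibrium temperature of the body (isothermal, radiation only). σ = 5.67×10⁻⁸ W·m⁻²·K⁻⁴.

T ≈ 201 K

The star's surface emits σT_*⁴; at distance d the flux is S = σT_*⁴(R_*/d)².
S = 5.67×10⁻⁸·(6480)⁴·(2.19×10⁸/1.14×10¹¹)² = 368.9 W/m².
For an isothermal sphere T⁴ = (1−a)S/(4σ) = 1.627×10⁹ K⁴.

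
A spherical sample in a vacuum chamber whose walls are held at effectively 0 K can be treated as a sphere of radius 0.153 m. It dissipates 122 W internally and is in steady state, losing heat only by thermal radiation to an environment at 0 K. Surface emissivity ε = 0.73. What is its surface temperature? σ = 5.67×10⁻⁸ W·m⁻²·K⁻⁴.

T ≈ 316 K

Steady state: internal power = radiated power, P = εσA T⁴.
Radiating area A = 4πr² = 0.2942 m².
T⁴ = P/(εσA) = 122/(0.73·5.67×10⁻⁸·0.2942) = 1.002×10¹⁰ K⁴.
T = (1.002×10¹⁰)^(1/4).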